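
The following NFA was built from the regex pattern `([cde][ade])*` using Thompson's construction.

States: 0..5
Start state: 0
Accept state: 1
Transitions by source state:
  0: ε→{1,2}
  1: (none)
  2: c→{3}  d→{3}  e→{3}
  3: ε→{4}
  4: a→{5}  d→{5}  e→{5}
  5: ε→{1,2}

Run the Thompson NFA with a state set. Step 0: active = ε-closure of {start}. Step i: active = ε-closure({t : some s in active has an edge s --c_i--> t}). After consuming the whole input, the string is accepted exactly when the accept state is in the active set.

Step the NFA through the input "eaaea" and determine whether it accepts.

start: ε-closure({0}) = {0,1,2}
'e' @ 1: {3,4}
'a' @ 2: {1,2,5}  (accept∈set)
'a' @ 3: {}  — state set empty
rest 'ea' ignored (set empty)
end set {} — state 1 not in

Answer: REJECT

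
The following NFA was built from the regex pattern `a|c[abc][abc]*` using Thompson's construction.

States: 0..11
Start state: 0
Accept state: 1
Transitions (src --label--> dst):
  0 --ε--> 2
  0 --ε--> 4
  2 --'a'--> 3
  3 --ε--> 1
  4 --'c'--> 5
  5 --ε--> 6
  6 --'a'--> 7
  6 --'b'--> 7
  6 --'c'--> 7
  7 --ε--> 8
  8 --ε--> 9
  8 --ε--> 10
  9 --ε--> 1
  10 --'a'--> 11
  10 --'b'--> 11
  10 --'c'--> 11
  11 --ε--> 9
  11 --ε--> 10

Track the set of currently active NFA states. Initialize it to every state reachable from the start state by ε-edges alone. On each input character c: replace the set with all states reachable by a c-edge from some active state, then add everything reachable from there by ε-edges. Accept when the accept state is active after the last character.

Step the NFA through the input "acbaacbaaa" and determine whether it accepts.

Answer: REJECT

Steps:
start: ε-closure({0}) = {0,2,4}
'a' @ 1: {1,3}  [accepting]
'c' @ 2: {}  — dead — no transitions
rest 'baacbaaa' ignored (set empty)
end set {} — state 1 not in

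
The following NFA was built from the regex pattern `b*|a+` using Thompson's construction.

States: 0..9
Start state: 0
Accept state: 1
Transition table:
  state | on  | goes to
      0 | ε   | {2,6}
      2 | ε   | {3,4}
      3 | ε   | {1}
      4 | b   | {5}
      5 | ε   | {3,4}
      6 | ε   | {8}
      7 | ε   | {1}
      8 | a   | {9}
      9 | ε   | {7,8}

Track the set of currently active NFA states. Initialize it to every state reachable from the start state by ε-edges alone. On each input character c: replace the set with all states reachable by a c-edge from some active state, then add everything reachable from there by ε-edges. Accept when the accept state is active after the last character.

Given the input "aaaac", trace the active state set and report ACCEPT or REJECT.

Answer: REJECT

Derivation:
S₀ = ε-closure({0}) = {0,1,2,3,4,6,8}
'a' @ 1: {1,7,8,9}  [accepting]
'a' @ 2: {1,7,8,9}  [accepting]
'a' @ 3: {1,7,8,9}  [accepting]
'a' @ 4: {1,7,8,9}  [accepting]
'c' @ 5: {}  — dead — no transitions
after full input: {}  (accept=1 not in)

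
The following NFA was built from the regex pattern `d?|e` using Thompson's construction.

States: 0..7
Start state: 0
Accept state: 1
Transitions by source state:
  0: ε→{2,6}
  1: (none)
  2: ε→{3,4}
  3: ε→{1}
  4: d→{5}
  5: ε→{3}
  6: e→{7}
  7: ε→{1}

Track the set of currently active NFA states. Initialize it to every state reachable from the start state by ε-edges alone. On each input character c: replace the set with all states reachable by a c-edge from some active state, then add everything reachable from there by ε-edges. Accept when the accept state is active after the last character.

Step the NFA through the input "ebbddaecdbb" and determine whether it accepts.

start: ε-closure({0}) = {0,1,2,3,4,6}
'e' @ 1: {1,7}  ✓accept
'b' @ 2: {}  — no active states
rest 'bddaecdbb' ignored (set empty)
end set {} — state 1 not in

Answer: REJECT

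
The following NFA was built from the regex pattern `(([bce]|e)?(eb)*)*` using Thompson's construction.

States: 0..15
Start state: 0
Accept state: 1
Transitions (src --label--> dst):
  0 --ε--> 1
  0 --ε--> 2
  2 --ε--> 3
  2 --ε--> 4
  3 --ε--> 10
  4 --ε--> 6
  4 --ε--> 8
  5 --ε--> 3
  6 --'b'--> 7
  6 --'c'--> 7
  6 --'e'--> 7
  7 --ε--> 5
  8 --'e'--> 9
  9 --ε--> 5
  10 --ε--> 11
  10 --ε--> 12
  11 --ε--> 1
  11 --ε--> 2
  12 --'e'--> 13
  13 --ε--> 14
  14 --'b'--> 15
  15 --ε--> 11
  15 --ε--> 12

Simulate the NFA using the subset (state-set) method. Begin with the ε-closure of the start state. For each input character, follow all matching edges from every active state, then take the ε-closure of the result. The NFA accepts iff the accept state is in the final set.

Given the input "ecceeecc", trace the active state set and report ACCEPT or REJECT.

start: ε-closure({0}) = {0,1,2,3,4,6,8,10,11,12}
'e' @ 1: {1,2,3,4,5,6,7,8,9,10,11,12,13,14}  [accepting]
'c' @ 2: {1,2,3,4,5,6,7,8,10,11,12}  [accepting]
'c' @ 3: {1,2,3,4,5,6,7,8,10,11,12}  [accepting]
'e' @ 4: {1,2,3,4,5,6,7,8,9,10,11,12,13,14}  [accepting]
'e' @ 5: {1,2,3,4,5,6,7,8,9,10,11,12,13,14}  [accepting]
'e' @ 6: {1,2,3,4,5,6,7,8,9,10,11,12,13,14}  [accepting]
'c' @ 7: {1,2,3,4,5,6,7,8,10,11,12}  [accepting]
'c' @ 8: {1,2,3,4,5,6,7,8,10,11,12}  [accepting]
final: {1,2,3,4,5,6,7,8,10,11,12}; accept 1 in set

Answer: ACCEPT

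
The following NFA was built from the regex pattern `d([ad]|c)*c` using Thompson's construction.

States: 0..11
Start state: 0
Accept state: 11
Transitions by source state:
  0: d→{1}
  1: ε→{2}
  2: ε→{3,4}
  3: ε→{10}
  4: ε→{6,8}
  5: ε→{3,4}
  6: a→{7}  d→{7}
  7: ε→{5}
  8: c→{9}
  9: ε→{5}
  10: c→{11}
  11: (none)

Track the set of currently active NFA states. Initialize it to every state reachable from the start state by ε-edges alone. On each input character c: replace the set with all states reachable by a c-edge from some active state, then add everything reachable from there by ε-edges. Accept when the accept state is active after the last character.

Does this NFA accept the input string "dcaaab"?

initial (ε-close {0}): {0}
'd' @ 1: {1,2,3,4,6,8,10}
'c' @ 2: {3,4,5,6,8,9,10,11}  [accepting]
'a' @ 3: {3,4,5,6,7,8,10}
'a' @ 4: {3,4,5,6,7,8,10}
'a' @ 5: {3,4,5,6,7,8,10}
'b' @ 6: {}  — dead — no transitions
final: {}; accept 11 not in set

Answer: REJECT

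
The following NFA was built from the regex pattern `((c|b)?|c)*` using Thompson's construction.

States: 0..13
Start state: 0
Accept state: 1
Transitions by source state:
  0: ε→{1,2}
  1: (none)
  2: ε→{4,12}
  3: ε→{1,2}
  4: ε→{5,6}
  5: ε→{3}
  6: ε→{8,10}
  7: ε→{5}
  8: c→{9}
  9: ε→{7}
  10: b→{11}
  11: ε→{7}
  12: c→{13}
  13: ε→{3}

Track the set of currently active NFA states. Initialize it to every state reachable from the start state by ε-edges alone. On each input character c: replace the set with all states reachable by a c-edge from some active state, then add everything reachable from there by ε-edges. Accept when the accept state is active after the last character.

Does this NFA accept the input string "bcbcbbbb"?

Answer: ACCEPT

Steps:
initial (ε-close {0}): {0,1,2,3,4,5,6,8,10,12}
'b' @ 1: {1,2,3,4,5,6,7,8,10,11,12}  [accepting]
'c' @ 2: {1,2,3,4,5,6,7,8,9,10,12,13}  [accepting]
'b' @ 3: {1,2,3,4,5,6,7,8,10,11,12}  [accepting]
'c' @ 4: {1,2,3,4,5,6,7,8,9,10,12,13}  [accepting]
'b' @ 5: {1,2,3,4,5,6,7,8,10,11,12}  [accepting]
'b' @ 6: {1,2,3,4,5,6,7,8,10,11,12}  [accepting]
'b' @ 7: {1,2,3,4,5,6,7,8,10,11,12}  [accepting]
'b' @ 8: {1,2,3,4,5,6,7,8,10,11,12}  [accepting]
final: {1,2,3,4,5,6,7,8,10,11,12}; accept 1 in set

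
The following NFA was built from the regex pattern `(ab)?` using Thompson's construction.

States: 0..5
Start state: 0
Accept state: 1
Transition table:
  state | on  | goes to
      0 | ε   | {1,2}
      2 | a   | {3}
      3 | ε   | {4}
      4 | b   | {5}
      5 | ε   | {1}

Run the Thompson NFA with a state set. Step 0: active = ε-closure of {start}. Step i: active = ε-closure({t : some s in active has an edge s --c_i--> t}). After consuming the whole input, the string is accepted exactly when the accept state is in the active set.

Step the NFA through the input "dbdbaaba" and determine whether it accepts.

S₀ = ε-closure({0}) = {0,1,2}
'd' @ 1: {}  — dead — no transitions
rest 'bdbaaba' ignored (set empty)
end set {} — state 1 not in

Answer: REJECT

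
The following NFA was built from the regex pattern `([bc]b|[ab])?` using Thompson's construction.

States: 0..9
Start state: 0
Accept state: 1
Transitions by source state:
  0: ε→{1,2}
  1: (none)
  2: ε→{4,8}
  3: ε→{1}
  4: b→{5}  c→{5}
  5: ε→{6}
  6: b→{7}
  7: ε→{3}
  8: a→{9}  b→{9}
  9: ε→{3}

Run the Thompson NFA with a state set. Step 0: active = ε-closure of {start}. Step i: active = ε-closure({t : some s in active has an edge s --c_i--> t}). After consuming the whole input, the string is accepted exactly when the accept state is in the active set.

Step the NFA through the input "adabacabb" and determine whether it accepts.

Answer: REJECT

Steps:
S₀ = ε-closure({0}) = {0,1,2,4,8}
'a' @ 1: {1,3,9}  [accepting]
'd' @ 2: {}  — state set empty
rest 'abacabb' ignored (set empty)
final: {}; accept 1 not in set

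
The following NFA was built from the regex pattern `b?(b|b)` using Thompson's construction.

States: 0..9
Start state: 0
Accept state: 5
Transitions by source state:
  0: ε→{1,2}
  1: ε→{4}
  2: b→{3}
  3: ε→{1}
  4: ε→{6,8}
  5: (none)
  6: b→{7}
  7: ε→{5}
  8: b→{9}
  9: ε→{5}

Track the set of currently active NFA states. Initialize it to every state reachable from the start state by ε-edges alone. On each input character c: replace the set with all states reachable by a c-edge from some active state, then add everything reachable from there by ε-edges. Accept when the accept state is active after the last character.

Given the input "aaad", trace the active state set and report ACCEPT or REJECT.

S₀ = ε-closure({0}) = {0,1,2,4,6,8}
'a' @ 1: {}  — no active states
rest 'aad' ignored (set empty)
end set {} — state 5 not in

Answer: REJECT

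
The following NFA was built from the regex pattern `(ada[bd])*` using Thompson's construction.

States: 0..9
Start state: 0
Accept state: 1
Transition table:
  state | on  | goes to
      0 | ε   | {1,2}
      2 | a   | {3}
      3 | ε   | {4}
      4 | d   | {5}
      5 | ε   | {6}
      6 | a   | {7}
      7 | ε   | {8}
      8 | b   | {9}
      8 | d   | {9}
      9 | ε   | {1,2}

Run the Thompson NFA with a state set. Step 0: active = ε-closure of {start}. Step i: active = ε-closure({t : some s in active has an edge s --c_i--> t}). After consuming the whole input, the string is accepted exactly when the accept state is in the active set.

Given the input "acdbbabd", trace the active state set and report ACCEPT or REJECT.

start: ε-closure({0}) = {0,1,2}
'a' @ 1: {3,4}
'c' @ 2: {}  — dead — no transitions
rest 'dbbabd' ignored (set empty)
end set {} — state 1 not in

Answer: REJECT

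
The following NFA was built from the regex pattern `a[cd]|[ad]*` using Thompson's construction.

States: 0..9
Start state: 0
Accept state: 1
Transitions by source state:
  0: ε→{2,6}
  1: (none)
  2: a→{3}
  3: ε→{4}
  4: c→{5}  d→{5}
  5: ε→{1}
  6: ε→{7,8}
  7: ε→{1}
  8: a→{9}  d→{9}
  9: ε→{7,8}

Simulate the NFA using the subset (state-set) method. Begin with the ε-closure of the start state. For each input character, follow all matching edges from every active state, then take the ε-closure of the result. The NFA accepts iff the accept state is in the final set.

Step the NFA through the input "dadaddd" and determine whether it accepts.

Answer: ACCEPT

Trace:
S₀ = ε-closure({0}) = {0,1,2,6,7,8}
'd' @ 1: {1,7,8,9}  [accepting]
'a' @ 2: {1,7,8,9}  [accepting]
'd' @ 3: {1,7,8,9}  [accepting]
'a' @ 4: {1,7,8,9}  [accepting]
'd' @ 5: {1,7,8,9}  [accepting]
'd' @ 6: {1,7,8,9}  [accepting]
'd' @ 7: {1,7,8,9}  [accepting]
final: {1,7,8,9}; accept 1 in set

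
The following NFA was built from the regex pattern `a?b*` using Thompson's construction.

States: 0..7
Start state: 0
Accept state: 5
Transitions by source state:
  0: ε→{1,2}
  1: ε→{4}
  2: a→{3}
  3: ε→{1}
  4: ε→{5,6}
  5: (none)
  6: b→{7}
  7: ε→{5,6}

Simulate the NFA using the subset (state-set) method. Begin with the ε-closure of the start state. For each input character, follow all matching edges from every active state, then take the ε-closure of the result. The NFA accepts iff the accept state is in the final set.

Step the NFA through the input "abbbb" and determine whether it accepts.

Answer: ACCEPT

Trace:
start: ε-closure({0}) = {0,1,2,4,5,6}
'a' @ 1: {1,3,4,5,6}  (accept∈set)
'b' @ 2: {5,6,7}  (accept∈set)
'b' @ 3: {5,6,7}  (accept∈set)
'b' @ 4: {5,6,7}  (accept∈set)
'b' @ 5: {5,6,7}  (accept∈set)
final: {5,6,7}; accept 5 in set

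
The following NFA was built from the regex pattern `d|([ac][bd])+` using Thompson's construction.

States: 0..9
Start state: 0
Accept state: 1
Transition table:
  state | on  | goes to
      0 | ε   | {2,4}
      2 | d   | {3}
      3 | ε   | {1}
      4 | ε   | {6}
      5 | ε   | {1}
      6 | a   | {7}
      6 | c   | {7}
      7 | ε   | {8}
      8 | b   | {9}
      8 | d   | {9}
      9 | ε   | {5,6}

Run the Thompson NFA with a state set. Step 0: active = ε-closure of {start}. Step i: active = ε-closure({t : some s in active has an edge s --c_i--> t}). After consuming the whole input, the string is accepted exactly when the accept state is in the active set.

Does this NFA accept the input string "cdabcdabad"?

start: ε-closure({0}) = {0,2,4,6}
'c' @ 1: {7,8}
'd' @ 2: {1,5,6,9}  ✓accept
'a' @ 3: {7,8}
'b' @ 4: {1,5,6,9}  ✓accept
'c' @ 5: {7,8}
'd' @ 6: {1,5,6,9}  ✓accept
'a' @ 7: {7,8}
'b' @ 8: {1,5,6,9}  ✓accept
'a' @ 9: {7,8}
'd' @ 10: {1,5,6,9}  ✓accept
end set {1,5,6,9} — state 1 in

Answer: ACCEPT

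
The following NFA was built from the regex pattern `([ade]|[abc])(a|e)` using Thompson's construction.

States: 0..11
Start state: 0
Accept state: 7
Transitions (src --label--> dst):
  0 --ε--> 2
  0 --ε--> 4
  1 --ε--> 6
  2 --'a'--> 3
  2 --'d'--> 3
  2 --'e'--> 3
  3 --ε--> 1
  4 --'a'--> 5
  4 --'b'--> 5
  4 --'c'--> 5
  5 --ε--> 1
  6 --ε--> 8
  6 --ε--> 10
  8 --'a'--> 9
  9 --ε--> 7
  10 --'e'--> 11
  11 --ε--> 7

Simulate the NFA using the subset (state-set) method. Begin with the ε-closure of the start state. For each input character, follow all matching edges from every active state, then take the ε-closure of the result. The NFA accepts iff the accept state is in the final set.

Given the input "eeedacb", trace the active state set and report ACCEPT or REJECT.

S₀ = ε-closure({0}) = {0,2,4}
'e' @ 1: {1,3,6,8,10}
'e' @ 2: {7,11}  [accepting]
'e' @ 3: {}  — state set empty
rest 'dacb' ignored (set empty)
end set {} — state 7 not in

Answer: REJECT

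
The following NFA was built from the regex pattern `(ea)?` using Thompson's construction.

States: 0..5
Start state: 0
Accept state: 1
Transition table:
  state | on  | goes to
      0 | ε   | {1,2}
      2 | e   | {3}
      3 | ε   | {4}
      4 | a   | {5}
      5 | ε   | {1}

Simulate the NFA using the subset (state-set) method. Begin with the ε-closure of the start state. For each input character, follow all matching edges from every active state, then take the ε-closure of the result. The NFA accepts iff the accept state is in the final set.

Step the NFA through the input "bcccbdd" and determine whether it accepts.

start: ε-closure({0}) = {0,1,2}
'b' @ 1: {}  — state set empty
rest 'cccbdd' ignored (set empty)
final: {}; accept 1 not in set

Answer: REJECT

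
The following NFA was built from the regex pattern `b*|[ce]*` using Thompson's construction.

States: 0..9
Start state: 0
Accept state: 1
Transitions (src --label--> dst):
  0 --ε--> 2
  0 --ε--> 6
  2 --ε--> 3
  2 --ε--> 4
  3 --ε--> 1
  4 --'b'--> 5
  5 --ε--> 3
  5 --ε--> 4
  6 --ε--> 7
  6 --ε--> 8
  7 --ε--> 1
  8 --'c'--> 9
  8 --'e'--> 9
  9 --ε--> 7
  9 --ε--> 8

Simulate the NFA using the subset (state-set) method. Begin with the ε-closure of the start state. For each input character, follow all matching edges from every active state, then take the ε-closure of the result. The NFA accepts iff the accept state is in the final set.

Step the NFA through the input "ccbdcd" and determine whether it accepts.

Answer: REJECT

Derivation:
initial (ε-close {0}): {0,1,2,3,4,6,7,8}
'c' @ 1: {1,7,8,9}  [accepting]
'c' @ 2: {1,7,8,9}  [accepting]
'b' @ 3: {}  — no active states
rest 'dcd' ignored (set empty)
end set {} — state 1 not in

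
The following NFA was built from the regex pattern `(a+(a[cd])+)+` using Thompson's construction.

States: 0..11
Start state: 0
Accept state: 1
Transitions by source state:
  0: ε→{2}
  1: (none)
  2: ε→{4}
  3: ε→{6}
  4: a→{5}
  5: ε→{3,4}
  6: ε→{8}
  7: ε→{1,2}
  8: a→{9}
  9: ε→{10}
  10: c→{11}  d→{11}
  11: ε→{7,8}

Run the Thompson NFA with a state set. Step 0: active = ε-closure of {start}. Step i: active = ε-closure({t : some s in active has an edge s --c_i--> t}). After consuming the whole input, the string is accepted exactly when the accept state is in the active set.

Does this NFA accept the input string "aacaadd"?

Answer: REJECT

Steps:
S₀ = ε-closure({0}) = {0,2,4}
'a' @ 1: {3,4,5,6,8}
'a' @ 2: {3,4,5,6,8,9,10}
'c' @ 3: {1,2,4,7,8,11}  ✓accept
'a' @ 4: {3,4,5,6,8,9,10}
'a' @ 5: {3,4,5,6,8,9,10}
'd' @ 6: {1,2,4,7,8,11}  ✓accept
'd' @ 7: {}  — dead — no transitions
end set {} — state 1 not in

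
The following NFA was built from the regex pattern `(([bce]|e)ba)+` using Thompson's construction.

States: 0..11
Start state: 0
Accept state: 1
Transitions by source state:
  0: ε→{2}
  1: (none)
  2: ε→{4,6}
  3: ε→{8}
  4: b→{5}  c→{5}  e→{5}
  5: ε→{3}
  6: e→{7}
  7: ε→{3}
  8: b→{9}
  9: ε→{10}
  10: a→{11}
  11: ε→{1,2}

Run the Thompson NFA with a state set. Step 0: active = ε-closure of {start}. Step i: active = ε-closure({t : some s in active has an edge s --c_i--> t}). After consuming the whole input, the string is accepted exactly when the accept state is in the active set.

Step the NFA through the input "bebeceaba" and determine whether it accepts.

start: ε-closure({0}) = {0,2,4,6}
'b' @ 1: {3,5,8}
'e' @ 2: {}  — no active states
rest 'beceaba' ignored (set empty)
after full input: {}  (accept=1 not in)

Answer: REJECT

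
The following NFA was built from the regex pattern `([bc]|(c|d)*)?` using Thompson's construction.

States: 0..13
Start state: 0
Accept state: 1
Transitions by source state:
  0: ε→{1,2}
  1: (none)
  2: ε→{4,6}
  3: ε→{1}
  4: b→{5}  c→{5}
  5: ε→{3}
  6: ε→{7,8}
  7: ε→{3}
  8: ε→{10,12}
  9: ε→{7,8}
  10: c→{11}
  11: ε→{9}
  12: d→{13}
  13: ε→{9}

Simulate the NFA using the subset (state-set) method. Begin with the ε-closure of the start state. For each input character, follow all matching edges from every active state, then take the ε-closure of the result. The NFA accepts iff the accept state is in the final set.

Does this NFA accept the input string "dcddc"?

Answer: ACCEPT

Steps:
S₀ = ε-closure({0}) = {0,1,2,3,4,6,7,8,10,12}
'd' @ 1: {1,3,7,8,9,10,12,13}  (accept∈set)
'c' @ 2: {1,3,7,8,9,10,11,12}  (accept∈set)
'd' @ 3: {1,3,7,8,9,10,12,13}  (accept∈set)
'd' @ 4: {1,3,7,8,9,10,12,13}  (accept∈set)
'c' @ 5: {1,3,7,8,9,10,11,12}  (accept∈set)
end set {1,3,7,8,9,10,11,12} — state 1 in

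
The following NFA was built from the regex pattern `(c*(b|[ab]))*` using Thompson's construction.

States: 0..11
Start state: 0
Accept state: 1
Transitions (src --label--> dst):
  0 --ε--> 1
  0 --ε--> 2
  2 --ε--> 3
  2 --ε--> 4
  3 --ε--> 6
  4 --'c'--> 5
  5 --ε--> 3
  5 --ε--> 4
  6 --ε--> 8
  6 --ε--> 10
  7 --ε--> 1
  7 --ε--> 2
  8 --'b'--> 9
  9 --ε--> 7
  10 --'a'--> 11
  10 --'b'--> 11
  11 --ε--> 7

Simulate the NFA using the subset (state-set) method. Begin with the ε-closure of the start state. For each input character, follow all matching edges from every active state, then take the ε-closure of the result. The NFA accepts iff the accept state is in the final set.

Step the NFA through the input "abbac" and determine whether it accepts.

Answer: REJECT

Derivation:
S₀ = ε-closure({0}) = {0,1,2,3,4,6,8,10}
'a' @ 1: {1,2,3,4,6,7,8,10,11}  (accept∈set)
'b' @ 2: {1,2,3,4,6,7,8,9,10,11}  (accept∈set)
'b' @ 3: {1,2,3,4,6,7,8,9,10,11}  (accept∈set)
'a' @ 4: {1,2,3,4,6,7,8,10,11}  (accept∈set)
'c' @ 5: {3,4,5,6,8,10}
end set {3,4,5,6,8,10} — state 1 not in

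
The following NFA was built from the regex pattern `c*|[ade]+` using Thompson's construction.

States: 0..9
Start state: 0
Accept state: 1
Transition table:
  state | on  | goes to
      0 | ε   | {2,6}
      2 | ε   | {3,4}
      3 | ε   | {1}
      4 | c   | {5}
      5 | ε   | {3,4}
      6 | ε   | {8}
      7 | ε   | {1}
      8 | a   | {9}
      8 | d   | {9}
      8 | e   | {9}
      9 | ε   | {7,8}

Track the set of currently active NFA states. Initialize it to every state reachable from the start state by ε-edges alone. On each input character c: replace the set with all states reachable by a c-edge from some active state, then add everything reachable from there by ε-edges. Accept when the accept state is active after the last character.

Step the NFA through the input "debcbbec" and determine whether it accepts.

Answer: REJECT

Derivation:
S₀ = ε-closure({0}) = {0,1,2,3,4,6,8}
'd' @ 1: {1,7,8,9}  ✓accept
'e' @ 2: {1,7,8,9}  ✓accept
'b' @ 3: {}  — no active states
rest 'cbbec' ignored (set empty)
end set {} — state 1 not in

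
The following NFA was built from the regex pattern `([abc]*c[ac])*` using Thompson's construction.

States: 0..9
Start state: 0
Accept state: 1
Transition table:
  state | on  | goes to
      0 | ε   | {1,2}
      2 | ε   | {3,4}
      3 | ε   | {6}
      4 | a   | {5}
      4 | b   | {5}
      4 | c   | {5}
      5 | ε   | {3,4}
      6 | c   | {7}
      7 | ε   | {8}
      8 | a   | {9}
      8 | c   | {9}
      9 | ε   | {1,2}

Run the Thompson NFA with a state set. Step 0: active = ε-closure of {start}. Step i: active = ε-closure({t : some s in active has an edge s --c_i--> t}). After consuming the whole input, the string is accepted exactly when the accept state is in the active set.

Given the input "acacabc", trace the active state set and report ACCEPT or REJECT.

Answer: REJECT

Steps:
start: ε-closure({0}) = {0,1,2,3,4,6}
'a' @ 1: {3,4,5,6}
'c' @ 2: {3,4,5,6,7,8}
'a' @ 3: {1,2,3,4,5,6,9}  (accept∈set)
'c' @ 4: {3,4,5,6,7,8}
'a' @ 5: {1,2,3,4,5,6,9}  (accept∈set)
'b' @ 6: {3,4,5,6}
'c' @ 7: {3,4,5,6,7,8}
after full input: {3,4,5,6,7,8}  (accept=1 not in)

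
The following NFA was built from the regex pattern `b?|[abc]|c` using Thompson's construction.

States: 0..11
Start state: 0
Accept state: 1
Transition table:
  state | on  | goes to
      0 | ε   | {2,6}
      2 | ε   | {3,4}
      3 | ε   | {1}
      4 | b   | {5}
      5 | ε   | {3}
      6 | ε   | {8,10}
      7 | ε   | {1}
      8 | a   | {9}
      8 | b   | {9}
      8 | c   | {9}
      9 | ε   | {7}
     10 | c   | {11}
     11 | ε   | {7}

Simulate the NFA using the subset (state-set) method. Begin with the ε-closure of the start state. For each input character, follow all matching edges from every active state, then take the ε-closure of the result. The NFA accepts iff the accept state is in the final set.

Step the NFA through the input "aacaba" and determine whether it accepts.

S₀ = ε-closure({0}) = {0,1,2,3,4,6,8,10}
'a' @ 1: {1,7,9}  (accept∈set)
'a' @ 2: {}  — dead — no transitions
rest 'caba' ignored (set empty)
after full input: {}  (accept=1 not in)

Answer: REJECT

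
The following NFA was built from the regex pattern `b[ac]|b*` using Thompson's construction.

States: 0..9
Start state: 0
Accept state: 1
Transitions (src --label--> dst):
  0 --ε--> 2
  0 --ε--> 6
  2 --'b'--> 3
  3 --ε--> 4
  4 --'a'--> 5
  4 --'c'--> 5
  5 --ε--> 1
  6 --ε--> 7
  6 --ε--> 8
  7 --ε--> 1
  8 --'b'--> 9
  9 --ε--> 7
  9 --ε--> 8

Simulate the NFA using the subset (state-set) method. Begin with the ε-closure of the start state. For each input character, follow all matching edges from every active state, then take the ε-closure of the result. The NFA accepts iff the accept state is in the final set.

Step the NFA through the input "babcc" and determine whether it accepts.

start: ε-closure({0}) = {0,1,2,6,7,8}
'b' @ 1: {1,3,4,7,8,9}  (accept∈set)
'a' @ 2: {1,5}  (accept∈set)
'b' @ 3: {}  — state set empty
rest 'cc' ignored (set empty)
end set {} — state 1 not in

Answer: REJECT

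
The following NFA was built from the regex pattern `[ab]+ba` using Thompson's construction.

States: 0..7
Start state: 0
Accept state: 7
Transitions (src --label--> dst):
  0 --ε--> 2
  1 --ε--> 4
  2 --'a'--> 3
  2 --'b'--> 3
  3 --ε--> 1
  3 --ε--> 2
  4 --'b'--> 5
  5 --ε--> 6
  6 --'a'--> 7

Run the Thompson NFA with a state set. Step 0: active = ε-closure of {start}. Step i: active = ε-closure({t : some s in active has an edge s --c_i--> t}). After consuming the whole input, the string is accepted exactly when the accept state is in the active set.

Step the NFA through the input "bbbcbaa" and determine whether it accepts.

Answer: REJECT

Trace:
start: ε-closure({0}) = {0,2}
'b' @ 1: {1,2,3,4}
'b' @ 2: {1,2,3,4,5,6}
'b' @ 3: {1,2,3,4,5,6}
'c' @ 4: {}  — dead — no transitions
rest 'baa' ignored (set empty)
after full input: {}  (accept=7 not in)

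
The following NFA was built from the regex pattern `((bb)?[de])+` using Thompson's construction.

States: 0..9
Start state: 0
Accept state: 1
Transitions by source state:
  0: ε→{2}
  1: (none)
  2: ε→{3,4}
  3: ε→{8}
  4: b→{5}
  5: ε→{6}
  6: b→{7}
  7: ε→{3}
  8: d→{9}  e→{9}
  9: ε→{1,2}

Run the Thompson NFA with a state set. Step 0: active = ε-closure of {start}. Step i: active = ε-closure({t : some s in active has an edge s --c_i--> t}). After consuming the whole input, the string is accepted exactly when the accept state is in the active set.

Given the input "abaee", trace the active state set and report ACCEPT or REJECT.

Answer: REJECT

Steps:
S₀ = ε-closure({0}) = {0,2,3,4,8}
'a' @ 1: {}  — no active states
rest 'baee' ignored (set empty)
end set {} — state 1 not in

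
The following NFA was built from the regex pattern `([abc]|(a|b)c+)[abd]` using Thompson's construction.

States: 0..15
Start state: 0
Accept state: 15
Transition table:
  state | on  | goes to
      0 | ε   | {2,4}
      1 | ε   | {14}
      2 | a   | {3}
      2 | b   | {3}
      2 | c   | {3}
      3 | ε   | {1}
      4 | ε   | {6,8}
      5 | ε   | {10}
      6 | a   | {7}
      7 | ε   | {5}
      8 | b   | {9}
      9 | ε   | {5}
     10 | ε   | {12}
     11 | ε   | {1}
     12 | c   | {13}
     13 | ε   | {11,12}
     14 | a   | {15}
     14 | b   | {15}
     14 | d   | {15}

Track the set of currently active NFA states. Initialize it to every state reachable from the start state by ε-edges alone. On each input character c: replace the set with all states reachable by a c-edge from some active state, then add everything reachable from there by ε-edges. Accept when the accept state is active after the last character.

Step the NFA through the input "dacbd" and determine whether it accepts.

Answer: REJECT

Derivation:
start: ε-closure({0}) = {0,2,4,6,8}
'd' @ 1: {}  — dead — no transitions
rest 'acbd' ignored (set empty)
end set {} — state 15 not in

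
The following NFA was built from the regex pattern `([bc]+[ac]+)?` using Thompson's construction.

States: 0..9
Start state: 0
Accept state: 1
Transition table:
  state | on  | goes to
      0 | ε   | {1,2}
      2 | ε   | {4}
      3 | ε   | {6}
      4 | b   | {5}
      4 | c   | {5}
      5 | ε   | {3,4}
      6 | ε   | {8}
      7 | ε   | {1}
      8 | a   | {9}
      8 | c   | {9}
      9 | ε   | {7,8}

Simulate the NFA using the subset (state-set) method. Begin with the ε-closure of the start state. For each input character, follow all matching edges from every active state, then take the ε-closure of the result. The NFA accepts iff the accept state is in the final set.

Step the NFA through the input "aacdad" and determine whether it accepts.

Answer: REJECT

Steps:
initial (ε-close {0}): {0,1,2,4}
'a' @ 1: {}  — dead — no transitions
rest 'acdad' ignored (set empty)
after full input: {}  (accept=1 not in)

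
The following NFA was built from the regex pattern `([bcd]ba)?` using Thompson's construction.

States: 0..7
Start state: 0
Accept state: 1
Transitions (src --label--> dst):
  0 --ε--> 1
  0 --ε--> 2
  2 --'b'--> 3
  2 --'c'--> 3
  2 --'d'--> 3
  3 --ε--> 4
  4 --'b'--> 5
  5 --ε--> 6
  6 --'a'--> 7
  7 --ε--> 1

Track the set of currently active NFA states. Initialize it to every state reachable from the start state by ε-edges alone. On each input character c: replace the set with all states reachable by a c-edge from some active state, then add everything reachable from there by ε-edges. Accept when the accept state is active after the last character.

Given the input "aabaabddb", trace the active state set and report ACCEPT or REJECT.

Answer: REJECT

Trace:
start: ε-closure({0}) = {0,1,2}
'a' @ 1: {}  — dead — no transitions
rest 'abaabddb' ignored (set empty)
after full input: {}  (accept=1 not in)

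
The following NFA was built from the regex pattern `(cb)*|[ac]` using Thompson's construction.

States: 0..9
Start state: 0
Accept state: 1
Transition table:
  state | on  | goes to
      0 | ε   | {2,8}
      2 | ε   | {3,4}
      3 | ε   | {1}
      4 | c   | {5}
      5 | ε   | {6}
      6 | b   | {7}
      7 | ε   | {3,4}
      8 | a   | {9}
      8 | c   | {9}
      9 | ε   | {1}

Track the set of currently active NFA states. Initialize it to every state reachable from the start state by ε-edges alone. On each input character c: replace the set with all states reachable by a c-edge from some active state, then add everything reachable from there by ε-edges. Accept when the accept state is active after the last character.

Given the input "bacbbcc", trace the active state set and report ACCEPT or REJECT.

S₀ = ε-closure({0}) = {0,1,2,3,4,8}
'b' @ 1: {}  — no active states
rest 'acbbcc' ignored (set empty)
after full input: {}  (accept=1 not in)

Answer: REJECT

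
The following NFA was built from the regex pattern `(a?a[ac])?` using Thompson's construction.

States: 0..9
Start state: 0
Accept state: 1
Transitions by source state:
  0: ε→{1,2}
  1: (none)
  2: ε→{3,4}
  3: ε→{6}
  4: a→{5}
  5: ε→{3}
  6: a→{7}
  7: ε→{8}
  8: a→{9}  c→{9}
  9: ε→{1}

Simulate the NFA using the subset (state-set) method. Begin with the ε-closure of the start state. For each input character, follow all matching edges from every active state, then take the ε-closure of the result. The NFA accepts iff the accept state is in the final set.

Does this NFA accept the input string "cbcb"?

Answer: REJECT

Steps:
S₀ = ε-closure({0}) = {0,1,2,3,4,6}
'c' @ 1: {}  — state set empty
rest 'bcb' ignored (set empty)
after full input: {}  (accept=1 not in)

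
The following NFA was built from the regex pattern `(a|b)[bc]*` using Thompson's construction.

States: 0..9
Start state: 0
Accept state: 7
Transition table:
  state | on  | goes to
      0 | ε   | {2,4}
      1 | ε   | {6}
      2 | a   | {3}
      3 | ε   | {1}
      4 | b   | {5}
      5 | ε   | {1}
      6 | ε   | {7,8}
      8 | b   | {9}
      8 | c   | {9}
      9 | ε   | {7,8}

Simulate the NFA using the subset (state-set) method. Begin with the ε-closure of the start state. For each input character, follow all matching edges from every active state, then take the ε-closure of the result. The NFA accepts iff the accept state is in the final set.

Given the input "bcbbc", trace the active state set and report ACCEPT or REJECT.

S₀ = ε-closure({0}) = {0,2,4}
'b' @ 1: {1,5,6,7,8}  (accept∈set)
'c' @ 2: {7,8,9}  (accept∈set)
'b' @ 3: {7,8,9}  (accept∈set)
'b' @ 4: {7,8,9}  (accept∈set)
'c' @ 5: {7,8,9}  (accept∈set)
final: {7,8,9}; accept 7 in set

Answer: ACCEPT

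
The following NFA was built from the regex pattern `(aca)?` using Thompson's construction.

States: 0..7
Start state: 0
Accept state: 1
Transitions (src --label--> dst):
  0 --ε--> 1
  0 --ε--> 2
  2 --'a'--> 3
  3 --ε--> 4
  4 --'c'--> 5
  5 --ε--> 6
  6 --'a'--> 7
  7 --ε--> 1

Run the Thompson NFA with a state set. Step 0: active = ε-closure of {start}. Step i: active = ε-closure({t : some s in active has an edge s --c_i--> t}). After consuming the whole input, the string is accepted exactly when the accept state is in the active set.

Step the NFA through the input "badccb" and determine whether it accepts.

S₀ = ε-closure({0}) = {0,1,2}
'b' @ 1: {}  — dead — no transitions
rest 'adccb' ignored (set empty)
end set {} — state 1 not in

Answer: REJECT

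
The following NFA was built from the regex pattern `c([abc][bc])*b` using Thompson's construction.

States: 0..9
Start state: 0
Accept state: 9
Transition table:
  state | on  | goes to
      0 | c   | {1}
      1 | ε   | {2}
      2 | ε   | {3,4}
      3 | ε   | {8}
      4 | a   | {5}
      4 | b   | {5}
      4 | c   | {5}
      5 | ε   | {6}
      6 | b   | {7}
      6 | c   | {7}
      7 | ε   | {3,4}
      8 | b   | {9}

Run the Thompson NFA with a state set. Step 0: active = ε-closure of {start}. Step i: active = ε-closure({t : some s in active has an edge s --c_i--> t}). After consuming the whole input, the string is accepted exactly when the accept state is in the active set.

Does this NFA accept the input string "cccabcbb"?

Answer: ACCEPT

Steps:
start: ε-closure({0}) = {0}
'c' @ 1: {1,2,3,4,8}
'c' @ 2: {5,6}
'c' @ 3: {3,4,7,8}
'a' @ 4: {5,6}
'b' @ 5: {3,4,7,8}
'c' @ 6: {5,6}
'b' @ 7: {3,4,7,8}
'b' @ 8: {5,6,9}  (accept∈set)
end set {5,6,9} — state 9 in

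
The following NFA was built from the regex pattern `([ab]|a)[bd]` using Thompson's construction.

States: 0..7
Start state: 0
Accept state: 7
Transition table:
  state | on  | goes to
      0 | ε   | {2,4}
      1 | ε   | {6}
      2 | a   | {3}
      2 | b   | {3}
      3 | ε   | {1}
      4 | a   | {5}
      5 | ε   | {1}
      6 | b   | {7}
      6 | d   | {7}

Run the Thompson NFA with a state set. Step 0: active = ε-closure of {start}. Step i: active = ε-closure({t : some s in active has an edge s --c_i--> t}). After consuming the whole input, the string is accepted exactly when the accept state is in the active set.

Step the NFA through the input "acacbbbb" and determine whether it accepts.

Answer: REJECT

Steps:
initial (ε-close {0}): {0,2,4}
'a' @ 1: {1,3,5,6}
'c' @ 2: {}  — dead — no transitions
rest 'acbbbb' ignored (set empty)
final: {}; accept 7 not in set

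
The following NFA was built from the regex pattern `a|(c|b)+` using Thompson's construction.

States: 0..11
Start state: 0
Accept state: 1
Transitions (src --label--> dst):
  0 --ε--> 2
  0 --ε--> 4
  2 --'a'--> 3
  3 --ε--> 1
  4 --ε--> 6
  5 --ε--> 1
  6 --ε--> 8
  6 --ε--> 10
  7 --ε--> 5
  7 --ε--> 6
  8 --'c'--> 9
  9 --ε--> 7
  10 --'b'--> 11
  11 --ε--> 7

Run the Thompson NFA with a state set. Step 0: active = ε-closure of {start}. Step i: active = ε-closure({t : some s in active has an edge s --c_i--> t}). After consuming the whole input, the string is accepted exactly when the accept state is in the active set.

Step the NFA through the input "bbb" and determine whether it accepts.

start: ε-closure({0}) = {0,2,4,6,8,10}
'b' @ 1: {1,5,6,7,8,10,11}  ✓accept
'b' @ 2: {1,5,6,7,8,10,11}  ✓accept
'b' @ 3: {1,5,6,7,8,10,11}  ✓accept
end set {1,5,6,7,8,10,11} — state 1 in

Answer: ACCEPT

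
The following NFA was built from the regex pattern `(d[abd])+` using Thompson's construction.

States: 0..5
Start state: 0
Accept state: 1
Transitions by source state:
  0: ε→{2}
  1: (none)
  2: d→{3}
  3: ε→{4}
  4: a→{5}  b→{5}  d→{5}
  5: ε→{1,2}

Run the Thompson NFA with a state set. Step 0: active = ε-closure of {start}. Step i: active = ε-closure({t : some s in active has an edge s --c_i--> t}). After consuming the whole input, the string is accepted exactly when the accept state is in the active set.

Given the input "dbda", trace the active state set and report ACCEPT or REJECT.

Answer: ACCEPT

Trace:
start: ε-closure({0}) = {0,2}
'd' @ 1: {3,4}
'b' @ 2: {1,2,5}  ✓accept
'd' @ 3: {3,4}
'a' @ 4: {1,2,5}  ✓accept
end set {1,2,5} — state 1 in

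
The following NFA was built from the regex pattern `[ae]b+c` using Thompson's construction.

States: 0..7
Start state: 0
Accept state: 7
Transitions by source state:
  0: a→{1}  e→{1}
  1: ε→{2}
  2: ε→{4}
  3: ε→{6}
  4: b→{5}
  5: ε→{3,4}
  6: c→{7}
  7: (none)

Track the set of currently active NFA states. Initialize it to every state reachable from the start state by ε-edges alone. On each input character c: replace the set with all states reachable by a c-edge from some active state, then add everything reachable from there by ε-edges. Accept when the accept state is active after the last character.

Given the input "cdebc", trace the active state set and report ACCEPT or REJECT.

S₀ = ε-closure({0}) = {0}
'c' @ 1: {}  — no active states
rest 'debc' ignored (set empty)
after full input: {}  (accept=7 not in)

Answer: REJECT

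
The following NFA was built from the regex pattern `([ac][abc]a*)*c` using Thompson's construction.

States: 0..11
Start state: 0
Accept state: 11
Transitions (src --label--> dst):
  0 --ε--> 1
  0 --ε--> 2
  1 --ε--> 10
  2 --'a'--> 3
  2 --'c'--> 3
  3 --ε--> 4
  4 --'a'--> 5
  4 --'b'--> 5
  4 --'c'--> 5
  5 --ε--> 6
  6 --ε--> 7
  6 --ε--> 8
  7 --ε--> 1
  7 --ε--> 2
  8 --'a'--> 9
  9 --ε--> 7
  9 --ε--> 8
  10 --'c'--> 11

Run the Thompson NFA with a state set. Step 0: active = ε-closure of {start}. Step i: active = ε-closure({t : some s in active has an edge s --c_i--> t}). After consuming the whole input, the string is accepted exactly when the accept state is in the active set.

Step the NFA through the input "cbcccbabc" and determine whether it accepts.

Answer: ACCEPT

Derivation:
initial (ε-close {0}): {0,1,2,10}
'c' @ 1: {3,4,11}  (accept∈set)
'b' @ 2: {1,2,5,6,7,8,10}
'c' @ 3: {3,4,11}  (accept∈set)
'c' @ 4: {1,2,5,6,7,8,10}
'c' @ 5: {3,4,11}  (accept∈set)
'b' @ 6: {1,2,5,6,7,8,10}
'a' @ 7: {1,2,3,4,7,8,9,10}
'b' @ 8: {1,2,5,6,7,8,10}
'c' @ 9: {3,4,11}  (accept∈set)
end set {3,4,11} — state 11 in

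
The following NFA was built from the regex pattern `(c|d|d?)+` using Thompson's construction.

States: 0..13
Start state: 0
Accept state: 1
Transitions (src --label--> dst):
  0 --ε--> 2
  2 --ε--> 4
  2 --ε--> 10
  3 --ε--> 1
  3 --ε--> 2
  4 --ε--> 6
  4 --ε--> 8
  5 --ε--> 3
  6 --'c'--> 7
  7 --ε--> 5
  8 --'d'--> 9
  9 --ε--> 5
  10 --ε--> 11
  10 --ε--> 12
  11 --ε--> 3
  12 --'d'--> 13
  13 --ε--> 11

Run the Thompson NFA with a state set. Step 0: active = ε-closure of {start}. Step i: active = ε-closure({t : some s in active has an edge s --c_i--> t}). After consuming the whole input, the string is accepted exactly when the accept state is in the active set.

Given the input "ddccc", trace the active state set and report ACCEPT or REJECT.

start: ε-closure({0}) = {0,1,2,3,4,6,8,10,11,12}
'd' @ 1: {1,2,3,4,5,6,8,9,10,11,12,13}  ✓accept
'd' @ 2: {1,2,3,4,5,6,8,9,10,11,12,13}  ✓accept
'c' @ 3: {1,2,3,4,5,6,7,8,10,11,12}  ✓accept
'c' @ 4: {1,2,3,4,5,6,7,8,10,11,12}  ✓accept
'c' @ 5: {1,2,3,4,5,6,7,8,10,11,12}  ✓accept
after full input: {1,2,3,4,5,6,7,8,10,11,12}  (accept=1 in)

Answer: ACCEPT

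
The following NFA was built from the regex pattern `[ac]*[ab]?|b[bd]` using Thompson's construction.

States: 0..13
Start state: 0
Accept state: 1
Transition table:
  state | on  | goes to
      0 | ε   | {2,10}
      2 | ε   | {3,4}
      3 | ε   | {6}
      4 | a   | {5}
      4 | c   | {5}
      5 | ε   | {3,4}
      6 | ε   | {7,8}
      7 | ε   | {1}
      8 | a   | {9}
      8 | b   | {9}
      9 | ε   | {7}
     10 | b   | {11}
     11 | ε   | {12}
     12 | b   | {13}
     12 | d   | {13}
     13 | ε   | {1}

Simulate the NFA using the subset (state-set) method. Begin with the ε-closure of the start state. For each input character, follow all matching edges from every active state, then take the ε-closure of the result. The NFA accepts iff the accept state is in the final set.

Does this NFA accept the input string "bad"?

S₀ = ε-closure({0}) = {0,1,2,3,4,6,7,8,10}
'b' @ 1: {1,7,9,11,12}  ✓accept
'a' @ 2: {}  — dead — no transitions
rest 'd' ignored (set empty)
after full input: {}  (accept=1 not in)

Answer: REJECT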